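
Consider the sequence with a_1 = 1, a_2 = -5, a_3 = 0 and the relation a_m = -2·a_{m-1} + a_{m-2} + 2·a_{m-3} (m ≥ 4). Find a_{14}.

2725

Step forward from the initial values:
a_4 = -3;  a_5 = -4;  a_6 = 5;  …;  a_{11} = -340;  a_{12} = 677;  a_{13} = -1364;  a_{14} = 2725.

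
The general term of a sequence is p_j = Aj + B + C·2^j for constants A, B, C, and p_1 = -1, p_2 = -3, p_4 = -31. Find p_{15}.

Write the equations: A + B + 2C = -1; 2A + B + 4C = -3; 4A + B + 16C = -31.
Subtracting the first from the second: A + 2C = -2.
Subtracting the second from the third: 2A + 12C = -28.
Solving: C = -3, A = 4, then B = 1.
Hence p_{15} = 4·15 + 1 + (-3)·32768 = -98243.

-98243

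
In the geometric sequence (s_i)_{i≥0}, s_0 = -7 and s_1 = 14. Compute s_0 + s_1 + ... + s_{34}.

-80172722861

Common ratio r = -2.
s_i = (-7)·(-2)^(i-0).
S = (-7)·((-2)^35 - 1)/(-2 - 1) = (-7)·(-34359738368 - 1)/(-3) = -80172722861.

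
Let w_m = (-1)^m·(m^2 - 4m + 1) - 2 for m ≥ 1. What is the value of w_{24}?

(-1)^24 = 1; m^2 - 4m + 1 at m=24 is 481; so w_{24} = 479.

479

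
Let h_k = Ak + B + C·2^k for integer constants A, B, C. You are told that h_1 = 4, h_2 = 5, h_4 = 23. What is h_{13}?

16348

Plug in k = 1, 2, 4: A + B + 2C = 4; 2A + B + 4C = 5; 4A + B + 16C = 23.
Subtracting the first from the second: A + 2C = 1.
Subtracting the second from the third: 2A + 12C = 18.
Solving: C = 2, A = -3, then B = 3.
Therefore h_{13} = -39 + 3 + 2·8192 = 16348.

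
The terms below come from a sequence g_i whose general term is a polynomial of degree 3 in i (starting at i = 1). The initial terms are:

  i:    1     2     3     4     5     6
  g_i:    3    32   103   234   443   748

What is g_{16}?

13038

1st diffs: 29, 71, 131, 209, 305.
2nd diffs: 42, 60, 78, 96.
3rd diffs: 18, 18, 18 (constant).
Newton forward-difference form: g_i = 3 + 29·C(i-1,1) + 42·C(i-1,2) + 18·C(i-1,3).
At i = 16: i-1 = 15, so g_{16} = 3 + 435 + 4410 + 8190 = 13038.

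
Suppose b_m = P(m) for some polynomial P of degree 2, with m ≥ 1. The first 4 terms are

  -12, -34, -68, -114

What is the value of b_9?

1st diffs: -22, -34, -46.
2nd diffs: -12, -12 (constant).
Newton forward-difference form: b_m = -12 + (-22)·C(m-1,1) + (-12)·C(m-1,2).
At m = 9: m-1 = 8, so b_9 = -12 - 176 - 336 = -524.

-524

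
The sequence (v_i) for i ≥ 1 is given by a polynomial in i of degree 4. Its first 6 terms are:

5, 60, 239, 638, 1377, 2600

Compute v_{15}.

71027

1st diffs: 55, 179, 399, 739, 1223.
2nd diffs: 124, 220, 340, 484.
3rd diffs: 96, 120, 144.
4th diffs: 24, 24 (constant).
Newton forward-difference form: v_i = 5 + 55·C(i-1,1) + 124·C(i-1,2) + 96·C(i-1,3) + 24·C(i-1,4).
At i = 15: i-1 = 14, so v_{15} = 5 + 770 + 11284 + 34944 + 24024 = 71027.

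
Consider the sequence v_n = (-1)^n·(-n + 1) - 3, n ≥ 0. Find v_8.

-10

(-1)^8 = 1; -n + 1 at n=8 is -7; so v_8 = -10.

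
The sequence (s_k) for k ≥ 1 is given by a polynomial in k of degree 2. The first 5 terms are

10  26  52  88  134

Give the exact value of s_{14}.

998

1st diffs: 16, 26, 36, 46.
2nd diffs: 10, 10, 10 (constant).
So s_k = 5k^2 + k + 4.
Evaluating at k = 14 gives s_{14} = 998.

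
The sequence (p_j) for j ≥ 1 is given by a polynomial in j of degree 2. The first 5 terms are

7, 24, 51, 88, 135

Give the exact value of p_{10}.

1st diffs: 17, 27, 37, 47.
2nd diffs: 10, 10, 10 (constant).
So p_j = 5j^2 + 2j.
Evaluating at j = 10 gives p_{10} = 520.

520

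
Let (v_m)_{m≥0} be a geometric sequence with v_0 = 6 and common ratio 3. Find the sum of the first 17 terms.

387420486

v_m = 6·3^(m-0).
S = 6·(3^17 - 1)/(3 - 1) = 6·(129140163 - 1)/(2) = 387420486.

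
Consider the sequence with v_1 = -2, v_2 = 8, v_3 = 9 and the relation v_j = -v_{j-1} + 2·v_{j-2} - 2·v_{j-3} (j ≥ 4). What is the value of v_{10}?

529

v_4 = 11; v_5 = -9; v_6 = 13; v_7 = -53; v_8 = 97; v_9 = -229; v_{10} = 529.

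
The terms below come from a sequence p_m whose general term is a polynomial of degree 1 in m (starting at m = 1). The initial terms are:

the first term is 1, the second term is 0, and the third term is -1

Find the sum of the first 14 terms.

1st diffs: -1, -1 (constant).
So p_m = -m + 2.
Continuing: …, -2, -3, -4, -5, …, p_{14} = -12.
Summing m = 1..14 (14 terms) gives -77.

-77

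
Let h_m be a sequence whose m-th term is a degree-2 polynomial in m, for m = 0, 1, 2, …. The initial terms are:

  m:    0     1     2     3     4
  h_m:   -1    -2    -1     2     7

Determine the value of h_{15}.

1st diffs: -1, 1, 3, 5.
2nd diffs: 2, 2, 2 (constant).
So h_m = m^2 - 2m - 1.
Evaluating at m = 15 gives h_{15} = 194.

194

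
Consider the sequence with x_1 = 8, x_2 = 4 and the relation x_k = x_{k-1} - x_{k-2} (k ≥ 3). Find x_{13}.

8

x_3 = -4, x_4 = -8, x_5 = -4, …, x_{10} = -8, x_{11} = -4, x_{12} = 4, x_{13} = 8.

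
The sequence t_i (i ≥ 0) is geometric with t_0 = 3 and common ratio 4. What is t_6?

t_i = 3·4^(i-0).
t_6 = 3·4^6 = 12288.

12288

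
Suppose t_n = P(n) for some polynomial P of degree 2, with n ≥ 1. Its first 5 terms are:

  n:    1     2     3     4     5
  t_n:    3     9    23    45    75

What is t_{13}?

603

1st diffs: 6, 14, 22, 30.
2nd diffs: 8, 8, 8 (constant).
Newton forward-difference form: t_n = 3 + 6·C(n-1,1) + 8·C(n-1,2).
At n = 13: n-1 = 12, so t_{13} = 3 + 72 + 528 = 603.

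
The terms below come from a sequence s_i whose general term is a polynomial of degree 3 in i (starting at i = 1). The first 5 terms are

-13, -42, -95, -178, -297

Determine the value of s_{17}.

-6717

1st diffs: -29, -53, -83, -119.
2nd diffs: -24, -30, -36.
3rd diffs: -6, -6 (constant).
Newton forward-difference form: s_i = -13 + (-29)·C(i-1,1) + (-24)·C(i-1,2) + (-6)·C(i-1,3).
At i = 17: i-1 = 16, so s_{17} = -13 - 464 - 2880 - 3360 = -6717.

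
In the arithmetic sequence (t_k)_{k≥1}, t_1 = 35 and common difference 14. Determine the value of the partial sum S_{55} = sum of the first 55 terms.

22715

t_k = 35 + (k - 1)·14.
t_{55} = 791; S = 55·(35 + 791)/2 = 22715.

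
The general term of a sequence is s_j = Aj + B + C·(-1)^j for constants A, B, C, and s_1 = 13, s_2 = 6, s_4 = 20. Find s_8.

Plug in j = 1, 2, 4: A + B - C = 13; 2A + B + C = 6; 4A + B + C = 20.
Subtracting the first from the second: A + 2C = -7.
Subtracting the second from the third: 2A = 14.
Solving: C = -7, A = 7, then B = -1.
So s_j = 7·j + (-1) + (-7)·(-1)^j; at j=8 this is 48.

48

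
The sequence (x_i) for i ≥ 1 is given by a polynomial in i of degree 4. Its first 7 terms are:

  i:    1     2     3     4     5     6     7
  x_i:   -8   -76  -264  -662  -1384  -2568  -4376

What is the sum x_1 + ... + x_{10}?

-42488

1st diffs: -68, -188, -398, -722, -1184, -1808.
2nd diffs: -120, -210, -324, -462, -624.
3rd diffs: -90, -114, -138, -162.
4th diffs: -24, -24, -24 (constant).
Newton forward-difference form: x_i = -8 + (-68)·C(i-1,1) + (-120)·C(i-1,2) + (-90)·C(i-1,3) + (-24)·C(i-1,4).
Continuing: -6994, -10632, -15524.
Summing i = 1..10 (10 terms) gives -42488.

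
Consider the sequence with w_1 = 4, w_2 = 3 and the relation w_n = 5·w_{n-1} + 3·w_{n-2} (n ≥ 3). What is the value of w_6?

Iterate the recurrence:
w_3 = 27  w_4 = 144  w_5 = 801  w_6 = 4437.

4437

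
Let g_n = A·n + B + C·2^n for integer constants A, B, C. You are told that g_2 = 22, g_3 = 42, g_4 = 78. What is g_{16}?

Write the equations: 2A + B + 4C = 22; 3A + B + 8C = 42; 4A + B + 16C = 78.
Subtracting the first from the second: A + 4C = 20.
Subtracting the second from the third: A + 8C = 36.
Solving: C = 4, A = 4, then B = -2.
Hence g_{16} = 4·16 + (-2) + 4·65536 = 262206.

262206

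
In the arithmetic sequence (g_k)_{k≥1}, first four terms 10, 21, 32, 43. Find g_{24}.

Common difference d = 11.
g_k = 10 + (k - 1)·11.
g_{24} = 10 + 23·11 = 263.

263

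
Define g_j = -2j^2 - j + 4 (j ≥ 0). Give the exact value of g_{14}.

g_{14} = -2·14^2 - 1·14 + 4 = -402.

-402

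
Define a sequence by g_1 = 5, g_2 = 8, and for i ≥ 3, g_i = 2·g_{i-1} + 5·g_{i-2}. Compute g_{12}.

2560802

Compute successive terms:
g_3 = 41, g_4 = 122, g_5 = 449, g_6 = 1508, g_7 = 5261, g_8 = 18062, g_9 = 62429, g_{10} = 215168, g_{11} = 742481, g_{12} = 2560802.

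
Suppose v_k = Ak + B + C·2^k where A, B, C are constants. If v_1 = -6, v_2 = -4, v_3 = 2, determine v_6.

Plug in k = 1, 2, 3: A + B + 2C = -6; 2A + B + 4C = -4; 3A + B + 8C = 2.
Subtracting the first from the second: A + 2C = 2.
Subtracting the second from the third: A + 4C = 6.
Solving: C = 2, A = -2, then B = -8.
Therefore v_6 = -12 + (-8) + 2·64 = 108.

108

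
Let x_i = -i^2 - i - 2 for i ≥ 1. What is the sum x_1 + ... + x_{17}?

-1972

Over i = 1..17: Σi = 153, Σi² = 1785.
Total = (-1)·1785 + (-1)·153 + (-2)·17 = -1972.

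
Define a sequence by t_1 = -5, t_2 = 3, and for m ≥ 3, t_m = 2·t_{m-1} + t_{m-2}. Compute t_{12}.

Iterate the recurrence:
t_3 = 1; t_4 = 5; t_5 = 11; t_6 = 27; t_7 = 65; t_8 = 157; t_9 = 379; t_{10} = 915; t_{11} = 2209; t_{12} = 5333.

5333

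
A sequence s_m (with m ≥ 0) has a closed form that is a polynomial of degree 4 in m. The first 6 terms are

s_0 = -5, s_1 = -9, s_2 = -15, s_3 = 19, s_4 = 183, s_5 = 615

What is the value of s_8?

5619

1st diffs: -4, -6, 34, 164, 432.
2nd diffs: -2, 40, 130, 268.
3rd diffs: 42, 90, 138.
4th diffs: 48, 48 (constant).
Newton forward-difference form: s_m = -5 + (-4)·C(m,1) + (-2)·C(m,2) + 42·C(m,3) + 48·C(m,4).
At m = 8: m = 8, so s_8 = -5 - 32 - 56 + 2352 + 3360 = 5619.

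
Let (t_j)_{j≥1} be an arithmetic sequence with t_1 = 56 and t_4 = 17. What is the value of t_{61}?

Common difference d = (17 - 56) / (4 - 1) = -13.
t_j = 56 + (j - 1)·(-13).
t_{61} = 56 + 60·(-13) = -724.

-724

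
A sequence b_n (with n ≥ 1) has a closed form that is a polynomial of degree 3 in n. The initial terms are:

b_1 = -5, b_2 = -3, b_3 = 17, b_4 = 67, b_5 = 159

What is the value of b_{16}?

7375

1st diffs: 2, 20, 50, 92.
2nd diffs: 18, 30, 42.
3rd diffs: 12, 12 (constant).
Newton forward-difference form: b_n = -5 + 2·C(n-1,1) + 18·C(n-1,2) + 12·C(n-1,3).
At n = 16: n-1 = 15, so b_{16} = -5 + 30 + 1890 + 5460 = 7375.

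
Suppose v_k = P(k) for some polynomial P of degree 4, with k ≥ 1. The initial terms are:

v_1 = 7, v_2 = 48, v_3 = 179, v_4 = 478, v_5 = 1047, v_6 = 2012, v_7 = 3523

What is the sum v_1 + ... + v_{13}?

115687

1st diffs: 41, 131, 299, 569, 965, 1511.
2nd diffs: 90, 168, 270, 396, 546.
3rd diffs: 78, 102, 126, 150.
4th diffs: 24, 24, 24 (constant).
So v_k = k^4 + 3k^3 + 2k^2 - k + 2.
Continuing: …, 5754, 8903, 13192, 18867, …, v_{13} = 35479.
Summing k = 1..13 (13 terms) gives 115687.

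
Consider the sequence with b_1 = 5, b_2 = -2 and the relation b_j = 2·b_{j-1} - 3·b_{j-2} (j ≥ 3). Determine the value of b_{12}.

856

Applying the relation repeatedly:
b_3 = -19;  b_4 = -32;  b_5 = -7;  b_6 = 82;  b_7 = 185;  b_8 = 124;  b_9 = -307;  b_{10} = -986;  b_{11} = -1051;  b_{12} = 856.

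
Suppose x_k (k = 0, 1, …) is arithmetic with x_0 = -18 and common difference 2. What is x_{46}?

74

x_k = -18 + (k - 0)·2.
x_{46} = -18 + 46·2 = 74.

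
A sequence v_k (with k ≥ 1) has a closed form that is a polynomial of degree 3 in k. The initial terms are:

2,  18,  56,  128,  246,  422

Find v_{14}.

1st diffs: 16, 38, 72, 118, 176.
2nd diffs: 22, 34, 46, 58.
3rd diffs: 12, 12, 12 (constant).
Newton forward-difference form: v_k = 2 + 16·C(k-1,1) + 22·C(k-1,2) + 12·C(k-1,3).
At k = 14: k-1 = 13, so v_{14} = 2 + 208 + 1716 + 3432 = 5358.

5358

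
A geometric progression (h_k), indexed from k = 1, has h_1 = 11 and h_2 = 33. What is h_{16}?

157837977

Common ratio r = 3.
h_k = 11·3^(k-1).
h_{16} = 11·3^15 = 157837977.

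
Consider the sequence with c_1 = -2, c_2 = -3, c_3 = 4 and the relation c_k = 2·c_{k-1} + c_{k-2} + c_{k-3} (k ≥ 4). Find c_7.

Step forward from the initial values:
c_4 = 3, c_5 = 7, c_6 = 21, c_7 = 52.

52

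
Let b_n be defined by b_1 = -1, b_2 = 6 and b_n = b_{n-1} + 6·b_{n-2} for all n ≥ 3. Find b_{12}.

Iterate the recurrence:
b_3 = 0; b_4 = 36; b_5 = 36; b_6 = 252; b_7 = 468; b_8 = 1980; b_9 = 4788; b_{10} = 16668; b_{11} = 45396; b_{12} = 145404.
(Characteristic roots are 3 and -2.)

145404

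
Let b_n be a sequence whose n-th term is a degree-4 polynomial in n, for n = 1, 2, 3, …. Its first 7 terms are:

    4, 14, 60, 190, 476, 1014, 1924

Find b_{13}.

24940

1st diffs: 10, 46, 130, 286, 538, 910.
2nd diffs: 36, 84, 156, 252, 372.
3rd diffs: 48, 72, 96, 120.
4th diffs: 24, 24, 24 (constant).
Newton forward-difference form: b_n = 4 + 10·C(n-1,1) + 36·C(n-1,2) + 48·C(n-1,3) + 24·C(n-1,4).
At n = 13: n-1 = 12, so b_{13} = 4 + 120 + 2376 + 10560 + 11880 = 24940.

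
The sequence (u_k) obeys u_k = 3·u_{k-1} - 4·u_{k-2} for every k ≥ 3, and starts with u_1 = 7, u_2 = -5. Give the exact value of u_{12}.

-25261

Applying the relation repeatedly:
u_3 = -43;  u_4 = -109;  u_5 = -155;  u_6 = -29;  u_7 = 533;  u_8 = 1715;  u_9 = 3013;  u_{10} = 2179;  u_{11} = -5515;  u_{12} = -25261.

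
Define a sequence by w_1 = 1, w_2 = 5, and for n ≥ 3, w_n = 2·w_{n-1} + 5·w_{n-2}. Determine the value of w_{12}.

Compute successive terms:
w_3 = 15  w_4 = 55  w_5 = 185  w_6 = 645  w_7 = 2215  w_8 = 7655  w_9 = 26385  w_{10} = 91045  w_{11} = 314015  w_{12} = 1083255.

1083255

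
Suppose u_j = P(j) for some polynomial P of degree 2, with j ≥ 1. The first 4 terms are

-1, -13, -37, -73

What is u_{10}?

-541

1st diffs: -12, -24, -36.
2nd diffs: -12, -12 (constant).
So u_j = -6j^2 + 6j - 1.
Evaluating at j = 10 gives u_{10} = -541.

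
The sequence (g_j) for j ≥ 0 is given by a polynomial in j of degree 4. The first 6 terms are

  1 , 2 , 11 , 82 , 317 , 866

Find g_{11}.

25202

1st diffs: 1, 9, 71, 235, 549.
2nd diffs: 8, 62, 164, 314.
3rd diffs: 54, 102, 150.
4th diffs: 48, 48 (constant).
So g_j = 2j^4 - 3j^3 - j^2 + 3j + 1.
Evaluating at j = 11 gives g_{11} = 25202.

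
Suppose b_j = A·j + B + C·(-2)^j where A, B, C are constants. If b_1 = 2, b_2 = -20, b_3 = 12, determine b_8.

Plug in j = 1, 2, 3: A + B - 2C = 2; 2A + B + 4C = -20; 3A + B - 8C = 12.
Subtracting the first from the second: A + 6C = -22.
Subtracting the second from the third: A - 12C = 32.
Solving: C = -3, A = -4, then B = 0.
Hence b_8 = -4·8 + 0 + (-3)·256 = -800.

-800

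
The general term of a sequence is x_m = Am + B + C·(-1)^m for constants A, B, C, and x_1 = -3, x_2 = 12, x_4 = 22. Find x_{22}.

The three given values yield: A + B - C = -3; 2A + B + C = 12; 4A + B + C = 22.
Subtracting the first from the second: A + 2C = 15.
Subtracting the second from the third: 2A = 10.
Solving: C = 5, A = 5, then B = -3.
Therefore x_{22} = 110 + (-3) + 5·1 = 112.

112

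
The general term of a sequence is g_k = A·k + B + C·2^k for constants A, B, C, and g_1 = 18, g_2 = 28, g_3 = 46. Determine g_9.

Write the equations: A + B + 2C = 18; 2A + B + 4C = 28; 3A + B + 8C = 46.
Subtracting the first from the second: A + 2C = 10.
Subtracting the second from the third: A + 4C = 18.
Solving: C = 4, A = 2, then B = 8.
Hence g_9 = 2·9 + 8 + 4·512 = 2074.

2074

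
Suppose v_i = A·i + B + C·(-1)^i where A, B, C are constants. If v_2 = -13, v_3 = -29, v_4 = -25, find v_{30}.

-181

The three given values yield: 2A + B + C = -13; 3A + B - C = -29; 4A + B + C = -25.
Subtracting the first from the second: A - 2C = -16.
Subtracting the second from the third: A + 2C = 4.
Solving: C = 5, A = -6, then B = -6.
Hence v_{30} = -6·30 + (-6) + 5·1 = -181.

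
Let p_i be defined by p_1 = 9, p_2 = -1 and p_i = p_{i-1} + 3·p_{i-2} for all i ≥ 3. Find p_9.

2402

Step forward from the initial values:
p_3 = 26  p_4 = 23  p_5 = 101  p_6 = 170  p_7 = 473  p_8 = 983  p_9 = 2402.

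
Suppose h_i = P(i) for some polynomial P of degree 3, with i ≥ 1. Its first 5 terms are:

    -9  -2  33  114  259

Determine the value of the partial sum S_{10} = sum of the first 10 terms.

7365

1st diffs: 7, 35, 81, 145.
2nd diffs: 28, 46, 64.
3rd diffs: 18, 18 (constant).
So h_i = 3i^3 - 4i^2 - 2i - 6.
Continuing: …, 486, 813, 1258, 1839, …, h_{10} = 2574.
Summing i = 1..10 (10 terms) gives 7365.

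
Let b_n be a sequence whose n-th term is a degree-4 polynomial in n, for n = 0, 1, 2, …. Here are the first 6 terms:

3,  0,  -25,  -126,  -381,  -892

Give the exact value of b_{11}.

-18070

1st diffs: -3, -25, -101, -255, -511.
2nd diffs: -22, -76, -154, -256.
3rd diffs: -54, -78, -102.
4th diffs: -24, -24 (constant).
Newton forward-difference form: b_n = 3 + (-3)·C(n,1) + (-22)·C(n,2) + (-54)·C(n,3) + (-24)·C(n,4).
At n = 11: n = 11, so b_{11} = 3 - 33 - 1210 - 8910 - 7920 = -18070.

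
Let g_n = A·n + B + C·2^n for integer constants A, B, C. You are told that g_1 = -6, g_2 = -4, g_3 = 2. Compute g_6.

108

The three given values yield: A + B + 2C = -6; 2A + B + 4C = -4; 3A + B + 8C = 2.
Subtracting the first from the second: A + 2C = 2.
Subtracting the second from the third: A + 4C = 6.
Solving: C = 2, A = -2, then B = -8.
Hence g_6 = -2·6 + (-8) + 2·64 = 108.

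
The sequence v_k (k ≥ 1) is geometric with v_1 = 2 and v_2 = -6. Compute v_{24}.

-188286357654

Common ratio r = -3.
v_k = 2·(-3)^(k-1).
v_{24} = 2·(-3)^23 = -188286357654.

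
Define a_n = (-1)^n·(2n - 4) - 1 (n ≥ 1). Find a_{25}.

(-1)^25 = -1; 2n - 4 at n=25 is 46; so a_{25} = -47.

-47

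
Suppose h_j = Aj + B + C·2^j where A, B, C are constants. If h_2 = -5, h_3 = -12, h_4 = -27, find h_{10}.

-2037

The three given values yield: 2A + B + 4C = -5; 3A + B + 8C = -12; 4A + B + 16C = -27.
Subtracting the first from the second: A + 4C = -7.
Subtracting the second from the third: A + 8C = -15.
Solving: C = -2, A = 1, then B = 1.
So h_j = 1·j + 1 + (-2)·2^j; at j=10 this is -2037.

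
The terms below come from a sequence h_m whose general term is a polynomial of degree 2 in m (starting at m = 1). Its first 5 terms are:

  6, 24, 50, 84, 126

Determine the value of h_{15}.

1st diffs: 18, 26, 34, 42.
2nd diffs: 8, 8, 8 (constant).
Newton forward-difference form: h_m = 6 + 18·C(m-1,1) + 8·C(m-1,2).
At m = 15: m-1 = 14, so h_{15} = 6 + 252 + 728 = 986.

986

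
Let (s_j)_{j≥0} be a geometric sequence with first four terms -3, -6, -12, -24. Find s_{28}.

Common ratio r = 2.
s_j = (-3)·2^(j-0).
s_{28} = (-3)·2^28 = -805306368.

-805306368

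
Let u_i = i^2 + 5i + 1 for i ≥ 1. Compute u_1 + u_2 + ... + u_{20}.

3940

Over i = 1..20: Σi = 210, Σi² = 2870.
Total = (1)·2870 + (5)·210 + (1)·20 = 3940.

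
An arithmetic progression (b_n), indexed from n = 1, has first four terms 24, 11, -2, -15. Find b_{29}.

-340

Common difference d = -13.
b_n = 24 + (n - 1)·(-13).
b_{29} = 24 + 28·(-13) = -340.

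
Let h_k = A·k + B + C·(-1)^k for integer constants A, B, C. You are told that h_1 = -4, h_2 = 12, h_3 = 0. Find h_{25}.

The three given values yield: A + B - C = -4; 2A + B + C = 12; 3A + B - C = 0.
Subtracting the first from the second: A + 2C = 16.
Subtracting the second from the third: A - 2C = -12.
Solving: C = 7, A = 2, then B = 1.
Therefore h_{25} = 50 + 1 + 7·(-1) = 44.

44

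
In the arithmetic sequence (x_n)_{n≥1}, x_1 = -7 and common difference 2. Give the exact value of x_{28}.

x_n = -7 + (n - 1)·2.
x_{28} = -7 + 27·2 = 47.

47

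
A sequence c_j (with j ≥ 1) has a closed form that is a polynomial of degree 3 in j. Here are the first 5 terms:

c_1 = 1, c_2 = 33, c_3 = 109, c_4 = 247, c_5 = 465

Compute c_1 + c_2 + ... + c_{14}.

1st diffs: 32, 76, 138, 218.
2nd diffs: 44, 62, 80.
3rd diffs: 18, 18 (constant).
Newton forward-difference form: c_j = 1 + 32·C(j-1,1) + 44·C(j-1,2) + 18·C(j-1,3).
Continuing: …, 781, 1213, 1779, 2497, …, c_{14} = 8997.
Summing j = 1..14 (14 terms) gives 36960.

36960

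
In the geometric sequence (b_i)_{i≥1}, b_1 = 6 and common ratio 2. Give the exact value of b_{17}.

393216

b_i = 6·2^(i-1).
b_{17} = 6·2^16 = 393216.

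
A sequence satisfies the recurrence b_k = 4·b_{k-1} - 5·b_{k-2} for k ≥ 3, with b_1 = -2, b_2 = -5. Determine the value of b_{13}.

-13210

Iterate the recurrence:
b_3 = -10; b_4 = -15; b_5 = -10; …; b_{10} = 2635; b_{11} = 3590; b_{12} = 1185; b_{13} = -13210.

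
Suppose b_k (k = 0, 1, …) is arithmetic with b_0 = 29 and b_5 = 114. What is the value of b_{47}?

828

Common difference d = (114 - 29) / (5 - 0) = 17.
b_k = 29 + (k - 0)·17.
b_{47} = 29 + 47·17 = 828.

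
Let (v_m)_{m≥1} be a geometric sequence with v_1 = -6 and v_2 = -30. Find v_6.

-18750

Common ratio r = 5.
v_m = (-6)·5^(m-1).
v_6 = (-6)·5^5 = -18750.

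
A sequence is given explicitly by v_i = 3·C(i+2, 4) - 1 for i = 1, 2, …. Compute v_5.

104

C(7, 4) = 35, so v_5 = 104.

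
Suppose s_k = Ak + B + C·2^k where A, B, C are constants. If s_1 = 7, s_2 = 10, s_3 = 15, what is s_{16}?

The three given values yield: A + B + 2C = 7; 2A + B + 4C = 10; 3A + B + 8C = 15.
Subtracting the first from the second: A + 2C = 3.
Subtracting the second from the third: A + 4C = 5.
Solving: C = 1, A = 1, then B = 4.
Hence s_{16} = 1·16 + 4 + 1·65536 = 65556.

65556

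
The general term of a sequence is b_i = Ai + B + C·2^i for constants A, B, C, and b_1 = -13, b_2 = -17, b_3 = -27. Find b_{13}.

The three given values yield: A + B + 2C = -13; 2A + B + 4C = -17; 3A + B + 8C = -27.
Subtracting the first from the second: A + 2C = -4.
Subtracting the second from the third: A + 4C = -10.
Solving: C = -3, A = 2, then B = -9.
So b_i = 2·i + (-9) + (-3)·2^i; at i=13 this is -24559.

-24559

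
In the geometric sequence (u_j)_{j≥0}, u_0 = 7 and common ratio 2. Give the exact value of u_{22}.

29360128

u_j = 7·2^(j-0).
u_{22} = 7·2^22 = 29360128.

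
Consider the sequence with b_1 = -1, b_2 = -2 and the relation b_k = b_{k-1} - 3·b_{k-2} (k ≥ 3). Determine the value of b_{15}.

b_3 = 1, b_4 = 7, b_5 = 4, …, b_{12} = -413, b_{13} = 439, b_{14} = 1678, b_{15} = 361.

361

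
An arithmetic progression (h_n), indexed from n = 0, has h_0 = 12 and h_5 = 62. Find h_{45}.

Common difference d = (62 - 12) / (5 - 0) = 10.
h_n = 12 + (n - 0)·10.
h_{45} = 12 + 45·10 = 462.

462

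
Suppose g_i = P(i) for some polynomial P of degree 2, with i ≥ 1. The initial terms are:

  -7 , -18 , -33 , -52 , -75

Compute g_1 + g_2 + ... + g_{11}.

1st diffs: -11, -15, -19, -23.
2nd diffs: -4, -4, -4 (constant).
Newton forward-difference form: g_i = -7 + (-11)·C(i-1,1) + (-4)·C(i-1,2).
Continuing: …, -102, -133, -168, -207, …, g_{11} = -297.
Summing i = 1..11 (11 terms) gives -1342.

-1342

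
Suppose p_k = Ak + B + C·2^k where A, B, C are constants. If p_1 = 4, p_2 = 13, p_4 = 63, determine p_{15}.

Plug in k = 1, 2, 4: A + B + 2C = 4; 2A + B + 4C = 13; 4A + B + 16C = 63.
Subtracting the first from the second: A + 2C = 9.
Subtracting the second from the third: 2A + 12C = 50.
Solving: C = 4, A = 1, then B = -5.
So p_k = 1·k + (-5) + 4·2^k; at k=15 this is 131082.

131082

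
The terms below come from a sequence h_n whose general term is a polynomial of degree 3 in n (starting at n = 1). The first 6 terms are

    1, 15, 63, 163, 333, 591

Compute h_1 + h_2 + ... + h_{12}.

17326

1st diffs: 14, 48, 100, 170, 258.
2nd diffs: 34, 52, 70, 88.
3rd diffs: 18, 18, 18 (constant).
Newton forward-difference form: h_n = 1 + 14·C(n-1,1) + 34·C(n-1,2) + 18·C(n-1,3).
Continuing: …, 955, 1443, 2073, 2863, …, h_{12} = 4995.
Summing n = 1..12 (12 terms) gives 17326.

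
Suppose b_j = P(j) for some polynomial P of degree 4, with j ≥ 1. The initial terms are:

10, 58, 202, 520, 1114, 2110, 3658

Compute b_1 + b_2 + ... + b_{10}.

36208

1st diffs: 48, 144, 318, 594, 996, 1548.
2nd diffs: 96, 174, 276, 402, 552.
3rd diffs: 78, 102, 126, 150.
4th diffs: 24, 24, 24 (constant).
Newton forward-difference form: b_j = 10 + 48·C(j-1,1) + 96·C(j-1,2) + 78·C(j-1,3) + 24·C(j-1,4).
Continuing: 5932, 9130, 13474.
Summing j = 1..10 (10 terms) gives 36208.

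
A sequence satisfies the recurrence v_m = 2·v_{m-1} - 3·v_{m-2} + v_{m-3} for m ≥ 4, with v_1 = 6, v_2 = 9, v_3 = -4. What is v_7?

Step forward from the initial values:
v_4 = -29, v_5 = -37, v_6 = 9, v_7 = 100.

100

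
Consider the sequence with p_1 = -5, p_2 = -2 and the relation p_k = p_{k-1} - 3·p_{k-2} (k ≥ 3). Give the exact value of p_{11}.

-1172

Step forward from the initial values:
p_3 = 13;  p_4 = 19;  p_5 = -20;  p_6 = -77;  p_7 = -17;  p_8 = 214;  p_9 = 265;  p_{10} = -377;  p_{11} = -1172.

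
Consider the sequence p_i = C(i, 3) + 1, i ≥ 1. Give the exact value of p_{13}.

C(13, 3) = 286, so p_{13} = 287.

287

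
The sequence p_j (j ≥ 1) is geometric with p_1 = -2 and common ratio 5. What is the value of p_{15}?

p_j = (-2)·5^(j-1).
p_{15} = (-2)·5^14 = -12207031250.

-12207031250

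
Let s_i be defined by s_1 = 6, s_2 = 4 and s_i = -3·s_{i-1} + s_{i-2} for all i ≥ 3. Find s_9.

-8574

Applying the relation repeatedly:
s_3 = -6; s_4 = 22; s_5 = -72; s_6 = 238; s_7 = -786; s_8 = 2596; s_9 = -8574.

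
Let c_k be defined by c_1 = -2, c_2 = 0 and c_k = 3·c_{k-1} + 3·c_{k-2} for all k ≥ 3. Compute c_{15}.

-43779366

Applying the relation repeatedly:
c_3 = -6, c_4 = -18, c_5 = -72, …, c_{12} = -803358, c_{13} = -3045762, c_{14} = -11547360, c_{15} = -43779366.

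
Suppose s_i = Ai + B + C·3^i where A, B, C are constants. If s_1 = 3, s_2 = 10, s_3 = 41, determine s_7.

The three given values yield: A + B + 3C = 3; 2A + B + 9C = 10; 3A + B + 27C = 41.
Subtracting the first from the second: A + 6C = 7.
Subtracting the second from the third: A + 18C = 31.
Solving: C = 2, A = -5, then B = 2.
Therefore s_7 = -35 + 2 + 2·2187 = 4341.

4341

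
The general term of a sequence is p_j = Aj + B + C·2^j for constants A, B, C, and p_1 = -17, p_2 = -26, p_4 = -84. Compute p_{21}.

Plug in j = 1, 2, 4: A + B + 2C = -17; 2A + B + 4C = -26; 4A + B + 16C = -84.
Subtracting the first from the second: A + 2C = -9.
Subtracting the second from the third: 2A + 12C = -58.
Solving: C = -5, A = 1, then B = -8.
So p_j = 1·j + (-8) + (-5)·2^j; at j=21 this is -10485747.

-10485747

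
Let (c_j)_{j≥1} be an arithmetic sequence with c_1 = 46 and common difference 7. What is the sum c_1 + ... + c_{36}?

c_j = 46 + (j - 1)·7.
c_{36} = 291; S = 36·(46 + 291)/2 = 6066.

6066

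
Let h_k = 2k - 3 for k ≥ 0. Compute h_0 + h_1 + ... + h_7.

32

Over k = 0..7: Σk = 28.
Total = (2)·28 + (-3)·8 = 32.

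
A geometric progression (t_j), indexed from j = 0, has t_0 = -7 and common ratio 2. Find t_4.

-112

t_j = (-7)·2^(j-0).
t_4 = (-7)·2^4 = -112.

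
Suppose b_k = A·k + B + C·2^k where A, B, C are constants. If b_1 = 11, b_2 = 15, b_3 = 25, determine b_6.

187

Plug in k = 1, 2, 3: A + B + 2C = 11; 2A + B + 4C = 15; 3A + B + 8C = 25.
Subtracting the first from the second: A + 2C = 4.
Subtracting the second from the third: A + 4C = 10.
Solving: C = 3, A = -2, then B = 7.
Therefore b_6 = -12 + 7 + 3·64 = 187.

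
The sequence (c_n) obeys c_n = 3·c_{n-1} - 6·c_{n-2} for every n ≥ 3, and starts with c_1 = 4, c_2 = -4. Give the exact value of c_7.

Step forward from the initial values:
c_3 = -36;  c_4 = -84;  c_5 = -36;  c_6 = 396;  c_7 = 1404.

1404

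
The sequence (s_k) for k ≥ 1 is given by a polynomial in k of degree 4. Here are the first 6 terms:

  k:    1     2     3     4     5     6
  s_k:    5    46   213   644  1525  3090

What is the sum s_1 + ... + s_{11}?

90816

1st diffs: 41, 167, 431, 881, 1565.
2nd diffs: 126, 264, 450, 684.
3rd diffs: 138, 186, 234.
4th diffs: 48, 48 (constant).
So s_k = 2k^4 + 3k^3 - 5k^2 + 5k.
Continuing: …, 5621, 9448, 14949, 22550, …, s_{11} = 32725.
Summing k = 1..11 (11 terms) gives 90816.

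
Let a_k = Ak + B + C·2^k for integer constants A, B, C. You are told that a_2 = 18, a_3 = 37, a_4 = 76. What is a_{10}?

5110

Write the equations: 2A + B + 4C = 18; 3A + B + 8C = 37; 4A + B + 16C = 76.
Subtracting the first from the second: A + 4C = 19.
Subtracting the second from the third: A + 8C = 39.
Solving: C = 5, A = -1, then B = 0.
Therefore a_{10} = -10 + 0 + 5·1024 = 5110.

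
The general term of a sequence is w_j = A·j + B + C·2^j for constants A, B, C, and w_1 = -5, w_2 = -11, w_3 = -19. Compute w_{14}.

-16439

Write the equations: A + B + 2C = -5; 2A + B + 4C = -11; 3A + B + 8C = -19.
Subtracting the first from the second: A + 2C = -6.
Subtracting the second from the third: A + 4C = -8.
Solving: C = -1, A = -4, then B = 1.
So w_j = -4·j + 1 + (-1)·2^j; at j=14 this is -16439.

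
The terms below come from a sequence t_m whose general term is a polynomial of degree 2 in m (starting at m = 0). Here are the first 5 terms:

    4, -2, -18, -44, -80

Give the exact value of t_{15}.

1st diffs: -6, -16, -26, -36.
2nd diffs: -10, -10, -10 (constant).
So t_m = -5m^2 - m + 4.
Evaluating at m = 15 gives t_{15} = -1136.

-1136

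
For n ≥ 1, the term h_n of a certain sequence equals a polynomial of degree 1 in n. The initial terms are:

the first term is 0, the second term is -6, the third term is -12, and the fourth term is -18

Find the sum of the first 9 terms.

-216

1st diffs: -6, -6, -6 (constant).
So h_n = -6n + 6.
Continuing: …, -24, -30, -36, -42, …, h_9 = -48.
Summing n = 1..9 (9 terms) gives -216.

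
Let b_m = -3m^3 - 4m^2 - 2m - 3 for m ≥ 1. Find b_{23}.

b_{23} = -3·23^3 - 4·23^2 - 2·23 - 3 = -38666.

-38666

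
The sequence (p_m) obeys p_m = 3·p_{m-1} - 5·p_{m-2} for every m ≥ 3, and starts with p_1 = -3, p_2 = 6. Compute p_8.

-1506

Applying the relation repeatedly:
p_3 = 33; p_4 = 69; p_5 = 42; p_6 = -219; p_7 = -867; p_8 = -1506.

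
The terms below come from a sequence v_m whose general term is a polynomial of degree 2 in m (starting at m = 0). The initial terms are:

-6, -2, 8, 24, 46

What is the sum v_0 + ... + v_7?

1st diffs: 4, 10, 16, 22.
2nd diffs: 6, 6, 6 (constant).
So v_m = 3m^2 + m - 6.
Continuing: 74, 108, 148.
Summing m = 0..7 (8 terms) gives 400.

400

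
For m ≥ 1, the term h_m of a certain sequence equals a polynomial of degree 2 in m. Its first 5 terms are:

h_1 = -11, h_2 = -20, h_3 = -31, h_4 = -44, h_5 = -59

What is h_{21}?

1st diffs: -9, -11, -13, -15.
2nd diffs: -2, -2, -2 (constant).
Newton forward-difference form: h_m = -11 + (-9)·C(m-1,1) + (-2)·C(m-1,2).
At m = 21: m-1 = 20, so h_{21} = -11 - 180 - 380 = -571.

-571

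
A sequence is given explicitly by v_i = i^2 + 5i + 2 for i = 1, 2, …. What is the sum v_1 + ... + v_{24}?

6448

Over i = 1..24: Σi = 300, Σi² = 4900.
Total = (1)·4900 + (5)·300 + (2)·24 = 6448.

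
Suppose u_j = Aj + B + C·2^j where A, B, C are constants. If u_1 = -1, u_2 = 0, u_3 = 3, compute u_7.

119

Write the equations: A + B + 2C = -1; 2A + B + 4C = 0; 3A + B + 8C = 3.
Subtracting the first from the second: A + 2C = 1.
Subtracting the second from the third: A + 4C = 3.
Solving: C = 1, A = -1, then B = -2.
Therefore u_7 = -7 + (-2) + 1·128 = 119.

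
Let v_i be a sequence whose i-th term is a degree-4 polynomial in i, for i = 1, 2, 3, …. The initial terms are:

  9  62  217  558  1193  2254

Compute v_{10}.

1st diffs: 53, 155, 341, 635, 1061.
2nd diffs: 102, 186, 294, 426.
3rd diffs: 84, 108, 132.
4th diffs: 24, 24 (constant).
Newton forward-difference form: v_i = 9 + 53·C(i-1,1) + 102·C(i-1,2) + 84·C(i-1,3) + 24·C(i-1,4).
At i = 10: i-1 = 9, so v_{10} = 9 + 477 + 3672 + 7056 + 3024 = 14238.

14238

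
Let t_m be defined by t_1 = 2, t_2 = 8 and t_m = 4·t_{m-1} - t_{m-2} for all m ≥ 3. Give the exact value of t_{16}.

Compute successive terms:
t_3 = 30  t_4 = 112  t_5 = 418  …  t_{13} = 15731042  t_{14} = 58709048  t_{15} = 219105150  t_{16} = 817711552.

817711552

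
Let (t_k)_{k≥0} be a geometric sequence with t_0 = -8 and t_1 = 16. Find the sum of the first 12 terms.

Common ratio r = -2.
t_k = (-8)·(-2)^(k-0).
S = (-8)·((-2)^12 - 1)/(-2 - 1) = (-8)·(4096 - 1)/(-3) = 10920.

10920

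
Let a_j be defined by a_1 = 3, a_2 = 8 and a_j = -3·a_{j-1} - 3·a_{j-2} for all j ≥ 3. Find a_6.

Step forward from the initial values:
a_3 = -33;  a_4 = 75;  a_5 = -126;  a_6 = 153.

153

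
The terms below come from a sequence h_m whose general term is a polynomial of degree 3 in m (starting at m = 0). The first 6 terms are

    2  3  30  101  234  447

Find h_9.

1st diffs: 1, 27, 71, 133, 213.
2nd diffs: 26, 44, 62, 80.
3rd diffs: 18, 18, 18 (constant).
Newton forward-difference form: h_m = 2 + 1·C(m,1) + 26·C(m,2) + 18·C(m,3).
At m = 9: m = 9, so h_9 = 2 + 9 + 936 + 1512 = 2459.

2459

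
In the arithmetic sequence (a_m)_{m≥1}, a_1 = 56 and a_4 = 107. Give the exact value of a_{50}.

Common difference d = (107 - 56) / (4 - 1) = 17.
a_m = 56 + (m - 1)·17.
a_{50} = 56 + 49·17 = 889.

889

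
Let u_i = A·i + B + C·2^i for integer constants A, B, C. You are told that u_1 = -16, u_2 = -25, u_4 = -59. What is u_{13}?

-16456

The three given values yield: A + B + 2C = -16; 2A + B + 4C = -25; 4A + B + 16C = -59.
Subtracting the first from the second: A + 2C = -9.
Subtracting the second from the third: 2A + 12C = -34.
Solving: C = -2, A = -5, then B = -7.
Hence u_{13} = -5·13 + (-7) + (-2)·8192 = -16456.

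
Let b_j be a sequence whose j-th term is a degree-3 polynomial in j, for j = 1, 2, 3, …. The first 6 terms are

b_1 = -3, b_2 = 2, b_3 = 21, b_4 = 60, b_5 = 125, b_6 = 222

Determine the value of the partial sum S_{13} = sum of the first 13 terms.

1st diffs: 5, 19, 39, 65, 97.
2nd diffs: 14, 20, 26, 32.
3rd diffs: 6, 6, 6 (constant).
Newton forward-difference form: b_j = -3 + 5·C(j-1,1) + 14·C(j-1,2) + 6·C(j-1,3).
Continuing: …, 357, 536, 765, 1050, …, b_{13} = 2301.
Summing j = 1..13 (13 terms) gives 8645.

8645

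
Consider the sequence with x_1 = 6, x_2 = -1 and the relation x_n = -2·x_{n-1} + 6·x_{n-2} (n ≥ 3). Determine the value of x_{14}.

Iterate the recurrence:
x_3 = 38;  x_4 = -82;  x_5 = 392;  …;  x_{11} = 853088;  x_{12} = -3107104;  x_{13} = 11332736;  x_{14} = -41308096.

-41308096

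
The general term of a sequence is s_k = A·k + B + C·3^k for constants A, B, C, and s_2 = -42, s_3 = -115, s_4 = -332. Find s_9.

-78745

Write the equations: 2A + B + 9C = -42; 3A + B + 27C = -115; 4A + B + 81C = -332.
Subtracting the first from the second: A + 18C = -73.
Subtracting the second from the third: A + 54C = -217.
Solving: C = -4, A = -1, then B = -4.
Therefore s_9 = -9 + (-4) + (-4)·19683 = -78745.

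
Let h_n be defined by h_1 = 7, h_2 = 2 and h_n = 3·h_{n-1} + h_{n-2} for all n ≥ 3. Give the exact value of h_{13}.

Applying the relation repeatedly:
h_3 = 13; h_4 = 41; h_5 = 136; …; h_{10} = 53429; h_{11} = 176464; h_{12} = 582821; h_{13} = 1924927.

1924927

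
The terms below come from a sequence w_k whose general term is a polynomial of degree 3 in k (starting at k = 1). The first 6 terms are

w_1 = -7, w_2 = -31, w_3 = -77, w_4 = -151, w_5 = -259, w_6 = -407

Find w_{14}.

-3751

1st diffs: -24, -46, -74, -108, -148.
2nd diffs: -22, -28, -34, -40.
3rd diffs: -6, -6, -6 (constant).
So w_k = -k^3 - 5k^2 - 2k + 1.
Evaluating at k = 14 gives w_{14} = -3751.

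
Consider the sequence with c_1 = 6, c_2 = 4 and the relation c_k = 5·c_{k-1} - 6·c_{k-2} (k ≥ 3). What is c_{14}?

c_3 = -16; c_4 = -104; c_5 = -424; …; c_{11} = -458056; c_{12} = -1388504; c_{13} = -4194184; c_{14} = -12639896.
(Characteristic roots are 3 and 2.)

-12639896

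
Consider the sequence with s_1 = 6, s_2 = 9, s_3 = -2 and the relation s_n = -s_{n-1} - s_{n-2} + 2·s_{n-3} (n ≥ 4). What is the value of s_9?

-102

Compute successive terms:
s_4 = 5;  s_5 = 15;  s_6 = -24;  s_7 = 19;  s_8 = 35;  s_9 = -102.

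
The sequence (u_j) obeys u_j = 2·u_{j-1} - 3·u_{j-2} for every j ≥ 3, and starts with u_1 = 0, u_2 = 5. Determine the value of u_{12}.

-1315

u_3 = 10; u_4 = 5; u_5 = -20; u_6 = -55; u_7 = -50; u_8 = 65; u_9 = 280; u_{10} = 365; u_{11} = -110; u_{12} = -1315.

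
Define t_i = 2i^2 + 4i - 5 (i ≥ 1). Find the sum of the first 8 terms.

Over i = 1..8: Σi = 36, Σi² = 204.
Total = (2)·204 + (4)·36 + (-5)·8 = 512.

512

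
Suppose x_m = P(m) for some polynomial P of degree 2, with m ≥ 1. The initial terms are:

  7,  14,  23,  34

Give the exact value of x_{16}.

1st diffs: 7, 9, 11.
2nd diffs: 2, 2 (constant).
Newton forward-difference form: x_m = 7 + 7·C(m-1,1) + 2·C(m-1,2).
At m = 16: m-1 = 15, so x_{16} = 7 + 105 + 210 = 322.

322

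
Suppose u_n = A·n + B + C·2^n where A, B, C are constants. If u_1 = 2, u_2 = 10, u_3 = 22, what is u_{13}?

Write the equations: A + B + 2C = 2; 2A + B + 4C = 10; 3A + B + 8C = 22.
Subtracting the first from the second: A + 2C = 8.
Subtracting the second from the third: A + 4C = 12.
Solving: C = 2, A = 4, then B = -6.
Therefore u_{13} = 52 + (-6) + 2·8192 = 16430.

16430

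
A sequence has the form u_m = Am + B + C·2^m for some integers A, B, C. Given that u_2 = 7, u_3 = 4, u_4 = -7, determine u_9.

-974

Plug in m = 2, 3, 4: 2A + B + 4C = 7; 3A + B + 8C = 4; 4A + B + 16C = -7.
Subtracting the first from the second: A + 4C = -3.
Subtracting the second from the third: A + 8C = -11.
Solving: C = -2, A = 5, then B = 5.
Therefore u_9 = 45 + 5 + (-2)·512 = -974.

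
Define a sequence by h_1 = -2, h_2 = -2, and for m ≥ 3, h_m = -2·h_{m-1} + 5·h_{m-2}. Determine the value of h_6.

Step forward from the initial values:
h_3 = -6, h_4 = 2, h_5 = -34, h_6 = 78.

78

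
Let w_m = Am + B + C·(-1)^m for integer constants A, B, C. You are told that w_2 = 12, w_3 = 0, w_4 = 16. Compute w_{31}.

56

The three given values yield: 2A + B + C = 12; 3A + B - C = 0; 4A + B + C = 16.
Subtracting the first from the second: A - 2C = -12.
Subtracting the second from the third: A + 2C = 16.
Solving: C = 7, A = 2, then B = 1.
So w_m = 2·m + 1 + 7·(-1)^m; at m=31 this is 56.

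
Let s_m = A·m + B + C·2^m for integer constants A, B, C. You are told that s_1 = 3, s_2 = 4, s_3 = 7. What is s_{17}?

Plug in m = 1, 2, 3: A + B + 2C = 3; 2A + B + 4C = 4; 3A + B + 8C = 7.
Subtracting the first from the second: A + 2C = 1.
Subtracting the second from the third: A + 4C = 3.
Solving: C = 1, A = -1, then B = 2.
So s_m = -1·m + 2 + 1·2^m; at m=17 this is 131057.

131057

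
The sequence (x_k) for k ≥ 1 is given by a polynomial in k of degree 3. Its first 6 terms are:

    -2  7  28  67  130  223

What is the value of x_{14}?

2767

1st diffs: 9, 21, 39, 63, 93.
2nd diffs: 12, 18, 24, 30.
3rd diffs: 6, 6, 6 (constant).
So x_k = k^3 + 2k - 5.
Evaluating at k = 14 gives x_{14} = 2767.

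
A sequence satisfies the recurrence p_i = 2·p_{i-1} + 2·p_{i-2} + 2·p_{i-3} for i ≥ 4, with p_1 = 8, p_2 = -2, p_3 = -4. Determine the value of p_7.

Compute successive terms:
p_4 = 4  p_5 = -4  p_6 = -8  p_7 = -16.

-16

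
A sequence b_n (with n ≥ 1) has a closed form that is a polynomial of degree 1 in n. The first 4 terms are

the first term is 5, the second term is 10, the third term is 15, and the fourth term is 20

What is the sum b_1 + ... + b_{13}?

455

1st diffs: 5, 5, 5 (constant).
So b_n = 5n.
Continuing: …, 25, 30, 35, 40, …, b_{13} = 65.
Summing n = 1..13 (13 terms) gives 455.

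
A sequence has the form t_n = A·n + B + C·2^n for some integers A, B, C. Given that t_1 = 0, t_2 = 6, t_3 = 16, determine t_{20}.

Plug in n = 1, 2, 3: A + B + 2C = 0; 2A + B + 4C = 6; 3A + B + 8C = 16.
Subtracting the first from the second: A + 2C = 6.
Subtracting the second from the third: A + 4C = 10.
Solving: C = 2, A = 2, then B = -6.
So t_n = 2·n + (-6) + 2·2^n; at n=20 this is 2097186.

2097186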